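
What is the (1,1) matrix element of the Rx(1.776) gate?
0.631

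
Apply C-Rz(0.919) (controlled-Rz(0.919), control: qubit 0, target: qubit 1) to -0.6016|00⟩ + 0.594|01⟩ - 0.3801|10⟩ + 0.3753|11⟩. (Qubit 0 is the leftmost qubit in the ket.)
-0.6016|00⟩ + 0.594|01⟩ + (-0.3407 + 0.1686i)|10⟩ + (0.3364 + 0.1664i)|11⟩

C-Rz(0.919) leaves the control-|0⟩ kets |00⟩, |01⟩ unchanged and applies Rz(0.919) to qubit 1 on the control-|1⟩ pair (|10⟩, |11⟩).
Rz(0.919) = [[e^(−iθ/2), 0], [0, e^(iθ/2)]] with e^(±iθ/2) = cos(θ/2) ± i·sin(θ/2); θ = 0.919, cos(θ/2) ≈ 0.896274, sin(θ/2) ≈ 0.4435.
With a = amp(|10⟩) = -0.3801 and b = amp(|11⟩) = 0.3753:
new amp(|10⟩) = (0.896274 - 0.4435i)·a = (-0.3407 + 0.1686i)
new amp(|11⟩) = (0.896274 + 0.4435i)·b = (0.3364 + 0.1664i)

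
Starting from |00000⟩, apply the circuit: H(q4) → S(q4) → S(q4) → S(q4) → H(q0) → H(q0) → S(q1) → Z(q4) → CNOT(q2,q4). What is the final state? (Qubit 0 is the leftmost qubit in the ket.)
1/√2|00000⟩ + (1/√2)i|00001⟩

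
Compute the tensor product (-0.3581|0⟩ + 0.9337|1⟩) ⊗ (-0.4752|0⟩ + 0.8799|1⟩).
0.1702|00⟩ - 0.3151|01⟩ - 0.4437|10⟩ + 0.8216|11⟩

amp(|b₁b₂…⟩) = product of the factor amplitudes for bits b₁, b₂, …; only kets whose every factor amplitude is nonzero survive.
|00⟩: (-0.3581)(-0.4752) = 0.1702
|01⟩: (-0.3581)(0.8799) = -0.3151
|10⟩: (0.9337)(-0.4752) = -0.4437
|11⟩: (0.9337)(0.8799) = 0.8216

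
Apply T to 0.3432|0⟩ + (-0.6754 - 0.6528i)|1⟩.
0.3432|0⟩ + (-0.01598 - 0.9392i)|1⟩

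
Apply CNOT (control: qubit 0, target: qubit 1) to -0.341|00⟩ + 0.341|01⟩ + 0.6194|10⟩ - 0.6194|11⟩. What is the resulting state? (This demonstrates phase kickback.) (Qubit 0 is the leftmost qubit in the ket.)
-0.341|00⟩ + 0.341|01⟩ - 0.6194|10⟩ + 0.6194|11⟩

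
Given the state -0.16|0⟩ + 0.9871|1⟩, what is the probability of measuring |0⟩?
0.0256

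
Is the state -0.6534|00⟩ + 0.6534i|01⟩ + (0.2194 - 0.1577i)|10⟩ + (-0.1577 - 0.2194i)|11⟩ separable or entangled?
Separable

Writing the state as a|00⟩ + b|01⟩ + c|10⟩ + d|11⟩, it is a product state iff ad − bc = 0.
Here (a, b, c, d) = (-0.6534, 0.6534i, (0.2194 - 0.1577i), (-0.1577 - 0.2194i)): ad − bc = (-0.6534)(-0.1577 - 0.2194i) − (0.6534i)(0.2194 - 0.1577i) = 0, so the state is separable.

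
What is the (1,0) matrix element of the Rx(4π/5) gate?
-0.9511i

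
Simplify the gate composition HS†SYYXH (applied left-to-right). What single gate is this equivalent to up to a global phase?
Z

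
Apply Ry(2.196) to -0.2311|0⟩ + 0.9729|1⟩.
-0.9714|0⟩ + 0.2373|1⟩

Ry(2.196) = [[cos(θ/2), −sin(θ/2)], [sin(θ/2), cos(θ/2)]]; θ = 2.196, cos(θ/2) ≈ 0.455378, sin(θ/2) ≈ 0.890298.
With a = amp(|0⟩) = -0.2311 and b = amp(|1⟩) = 0.9729:
new amp(|0⟩) = (0.455378)·a + (-0.890298)·b = -0.9714
new amp(|1⟩) = (0.890298)·a + (0.455378)·b = 0.2373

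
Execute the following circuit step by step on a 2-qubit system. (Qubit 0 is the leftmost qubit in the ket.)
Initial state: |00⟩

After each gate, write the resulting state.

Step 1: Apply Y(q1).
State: i|01⟩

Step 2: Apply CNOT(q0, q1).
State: i|01⟩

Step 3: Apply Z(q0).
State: i|01⟩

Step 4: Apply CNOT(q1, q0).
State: i|11⟩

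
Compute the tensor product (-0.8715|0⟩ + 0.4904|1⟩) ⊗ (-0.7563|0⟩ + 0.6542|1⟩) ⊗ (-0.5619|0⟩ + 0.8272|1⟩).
-0.3704|000⟩ + 0.5452|001⟩ + 0.3204|010⟩ - 0.4716|011⟩ + 0.2084|100⟩ - 0.3068|101⟩ - 0.1803|110⟩ + 0.2654|111⟩

amp(|b₁b₂…⟩) = product of the factor amplitudes for bits b₁, b₂, …; only kets whose every factor amplitude is nonzero survive.
|000⟩: (-0.8715)(-0.7563)(-0.5619) = -0.3704
|001⟩: (-0.8715)(-0.7563)(0.8272) = 0.5452
|010⟩: (-0.8715)(0.6542)(-0.5619) = 0.3204
|011⟩: (-0.8715)(0.6542)(0.8272) = -0.4716
|100⟩: (0.4904)(-0.7563)(-0.5619) = 0.2084
|101⟩: (0.4904)(-0.7563)(0.8272) = -0.3068
|110⟩: (0.4904)(0.6542)(-0.5619) = -0.1803
|111⟩: (0.4904)(0.6542)(0.8272) = 0.2654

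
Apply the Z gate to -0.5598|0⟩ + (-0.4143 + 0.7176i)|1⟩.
-0.5598|0⟩ + (0.4143 - 0.7176i)|1⟩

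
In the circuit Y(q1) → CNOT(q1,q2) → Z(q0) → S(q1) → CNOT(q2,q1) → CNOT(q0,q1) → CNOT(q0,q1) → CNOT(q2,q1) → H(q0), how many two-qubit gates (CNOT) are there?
5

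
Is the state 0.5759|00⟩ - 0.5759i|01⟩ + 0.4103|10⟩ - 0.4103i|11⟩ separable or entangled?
Separable

Writing the state as a|00⟩ + b|01⟩ + c|10⟩ + d|11⟩, it is a product state iff ad − bc = 0.
Here (a, b, c, d) = (0.5759, -0.5759i, 0.4103, -0.4103i): ad − bc = (0.5759)(-0.4103i) − (-0.5759i)(0.4103) = 0, so the state is separable.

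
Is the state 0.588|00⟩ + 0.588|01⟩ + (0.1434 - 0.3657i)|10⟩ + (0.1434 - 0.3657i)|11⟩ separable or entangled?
Separable

Writing the state as a|00⟩ + b|01⟩ + c|10⟩ + d|11⟩, it is a product state iff ad − bc = 0.
Here (a, b, c, d) = (0.588, 0.588, (0.1434 - 0.3657i), (0.1434 - 0.3657i)): ad − bc = (0.588)(0.1434 - 0.3657i) − (0.588)(0.1434 - 0.3657i) = 0, so the state is separable.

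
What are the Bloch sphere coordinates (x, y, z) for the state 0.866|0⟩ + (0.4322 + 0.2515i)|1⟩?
(0.7486, 0.4356, 0.4999)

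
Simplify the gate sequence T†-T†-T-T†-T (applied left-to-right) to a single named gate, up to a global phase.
T†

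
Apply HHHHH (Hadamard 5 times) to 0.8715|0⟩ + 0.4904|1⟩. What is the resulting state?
0.963|0⟩ + 0.2695|1⟩

H² = I, so H^5 = H: a single Hadamard. With (a, b) = (0.8715, 0.4904), H gives ((a + b)/√2, (a − b)/√2) = (0.963, 0.2695).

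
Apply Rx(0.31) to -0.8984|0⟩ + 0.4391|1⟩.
(-0.8876 - 0.06779i)|0⟩ + (0.4338 + 0.1387i)|1⟩

Rx(0.31) = [[cos(θ/2), −i·sin(θ/2)], [−i·sin(θ/2), cos(θ/2)]]; θ = 0.31, cos(θ/2) ≈ 0.988012, sin(θ/2) ≈ 0.15438.
With a = amp(|0⟩) = -0.8984 and b = amp(|1⟩) = 0.4391:
new amp(|0⟩) = (0.988012)·a + (-0.15438i)·b = (-0.8876 - 0.06779i)
new amp(|1⟩) = (-0.15438i)·a + (0.988012)·b = (0.4338 + 0.1387i)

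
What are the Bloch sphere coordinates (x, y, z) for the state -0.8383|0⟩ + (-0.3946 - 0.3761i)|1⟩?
(0.6616, 0.6306, 0.4056)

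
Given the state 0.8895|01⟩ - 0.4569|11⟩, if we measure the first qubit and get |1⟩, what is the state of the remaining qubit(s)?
-|1⟩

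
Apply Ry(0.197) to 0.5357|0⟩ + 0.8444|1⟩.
0.4501|0⟩ + 0.893|1⟩

Ry(0.197) = [[cos(θ/2), −sin(θ/2)], [sin(θ/2), cos(θ/2)]]; θ = 0.197, cos(θ/2) ≈ 0.995153, sin(θ/2) ≈ 0.0983408.
With a = amp(|0⟩) = 0.5357 and b = amp(|1⟩) = 0.8444:
new amp(|0⟩) = (0.995153)·a + (-0.0983408)·b = 0.4501
new amp(|1⟩) = (0.0983408)·a + (0.995153)·b = 0.893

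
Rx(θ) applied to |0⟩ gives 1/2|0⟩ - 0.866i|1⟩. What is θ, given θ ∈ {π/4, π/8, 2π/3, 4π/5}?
2π/3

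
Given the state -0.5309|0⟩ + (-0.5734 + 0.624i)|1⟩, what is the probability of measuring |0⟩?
0.2819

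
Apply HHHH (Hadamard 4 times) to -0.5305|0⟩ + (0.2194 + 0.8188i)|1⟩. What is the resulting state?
-0.5305|0⟩ + (0.2194 + 0.8188i)|1⟩

H² = I, so an even number of Hadamards cancels: H^4 = I and the state is unchanged.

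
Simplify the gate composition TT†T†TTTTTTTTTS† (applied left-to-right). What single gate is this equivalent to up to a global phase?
S†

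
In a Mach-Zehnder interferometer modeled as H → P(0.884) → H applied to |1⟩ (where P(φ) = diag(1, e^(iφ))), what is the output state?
(0.183 - 0.3866i)|0⟩ + (0.817 + 0.3866i)|1⟩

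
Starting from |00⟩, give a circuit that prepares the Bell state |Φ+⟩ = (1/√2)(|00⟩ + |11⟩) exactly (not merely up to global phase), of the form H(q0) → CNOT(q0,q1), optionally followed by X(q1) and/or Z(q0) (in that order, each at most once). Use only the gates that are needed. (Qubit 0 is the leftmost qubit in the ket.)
H(q0) → CNOT(q0,q1)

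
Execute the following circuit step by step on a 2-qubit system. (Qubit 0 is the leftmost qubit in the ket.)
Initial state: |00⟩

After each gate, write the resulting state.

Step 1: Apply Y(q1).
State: i|01⟩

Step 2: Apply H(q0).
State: (1/√2)i|01⟩ + (1/√2)i|11⟩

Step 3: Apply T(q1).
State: (-1/2 + (1/2)i)|01⟩ + (-1/2 + (1/2)i)|11⟩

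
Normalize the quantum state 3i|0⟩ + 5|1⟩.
0.5145i|0⟩ + 0.8575|1⟩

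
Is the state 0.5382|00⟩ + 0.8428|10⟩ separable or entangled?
Separable

Writing the state as a|00⟩ + b|01⟩ + c|10⟩ + d|11⟩, it is a product state iff ad − bc = 0.
Here (a, b, c, d) = (0.5382, 0, 0.8428, 0): ad − bc = (0.5382)(0) − (0)(0.8428) = 0, so the state is separable.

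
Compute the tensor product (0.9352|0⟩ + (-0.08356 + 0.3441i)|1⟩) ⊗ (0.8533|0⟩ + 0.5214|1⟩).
0.798|00⟩ + 0.4876|01⟩ + (-0.0713 + 0.2936i)|10⟩ + (-0.04357 + 0.1794i)|11⟩

amp(|b₁b₂…⟩) = product of the factor amplitudes for bits b₁, b₂, …; only kets whose every factor amplitude is nonzero survive.
|00⟩: (0.9352)(0.8533) = 0.798
|01⟩: (0.9352)(0.5214) = 0.4876
|10⟩: (-0.08356 + 0.3441i)(0.8533) = (-0.0713 + 0.2936i)
|11⟩: (-0.08356 + 0.3441i)(0.5214) = (-0.04357 + 0.1794i)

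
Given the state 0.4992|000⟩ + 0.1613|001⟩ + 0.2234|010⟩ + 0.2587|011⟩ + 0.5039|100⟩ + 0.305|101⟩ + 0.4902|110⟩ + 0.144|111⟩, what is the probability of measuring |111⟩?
0.02074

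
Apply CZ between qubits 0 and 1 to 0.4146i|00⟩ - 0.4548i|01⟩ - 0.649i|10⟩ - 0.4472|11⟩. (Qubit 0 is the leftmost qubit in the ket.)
0.4146i|00⟩ - 0.4548i|01⟩ - 0.649i|10⟩ + 0.4472|11⟩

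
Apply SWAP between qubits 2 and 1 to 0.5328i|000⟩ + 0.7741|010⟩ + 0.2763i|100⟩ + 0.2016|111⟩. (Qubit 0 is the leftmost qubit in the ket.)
0.5328i|000⟩ + 0.7741|001⟩ + 0.2763i|100⟩ + 0.2016|111⟩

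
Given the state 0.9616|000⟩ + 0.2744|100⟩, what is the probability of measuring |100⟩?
0.0753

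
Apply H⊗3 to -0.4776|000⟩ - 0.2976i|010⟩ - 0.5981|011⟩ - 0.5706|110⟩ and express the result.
(-0.5821 - 0.1052i)|000⟩ + (-0.1591 - 0.1052i)|001⟩ + (0.2443 + 0.1052i)|010⟩ + (-0.1786 + 0.1052i)|011⟩ + (-0.1786 - 0.1052i)|100⟩ + (0.2443 - 0.1052i)|101⟩ + (-0.1591 + 0.1052i)|110⟩ + (-0.5821 + 0.1052i)|111⟩

H⊗3 gives amp(|y⟩) = (1/2√2) Σ_x (−1)^(x·y) amp(|x⟩), where x·y is the number of positions in which both x and y have a 1.
|000⟩: (-0.4776 - 0.2976i - 0.5981 - 0.5706)/(2√2) = (-0.5821 - 0.1052i)
|001⟩: (-0.4776 - 0.2976i + 0.5981 - 0.5706)/(2√2) = (-0.1591 - 0.1052i)
|010⟩: (-0.4776 + 0.2976i + 0.5981 + 0.5706)/(2√2) = (0.2443 + 0.1052i)
|011⟩: (-0.4776 + 0.2976i - 0.5981 + 0.5706)/(2√2) = (-0.1786 + 0.1052i)
|100⟩: (-0.4776 - 0.2976i - 0.5981 + 0.5706)/(2√2) = (-0.1786 - 0.1052i)
|101⟩: (-0.4776 - 0.2976i + 0.5981 + 0.5706)/(2√2) = (0.2443 - 0.1052i)
|110⟩: (-0.4776 + 0.2976i + 0.5981 - 0.5706)/(2√2) = (-0.1591 + 0.1052i)
|111⟩: (-0.4776 + 0.2976i - 0.5981 - 0.5706)/(2√2) = (-0.5821 + 0.1052i)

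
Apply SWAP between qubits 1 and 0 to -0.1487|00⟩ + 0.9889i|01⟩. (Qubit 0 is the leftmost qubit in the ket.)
-0.1487|00⟩ + 0.9889i|10⟩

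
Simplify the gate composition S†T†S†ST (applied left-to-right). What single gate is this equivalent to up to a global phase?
S†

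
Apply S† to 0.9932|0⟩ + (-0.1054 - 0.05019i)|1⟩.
0.9932|0⟩ + (-0.05019 + 0.1054i)|1⟩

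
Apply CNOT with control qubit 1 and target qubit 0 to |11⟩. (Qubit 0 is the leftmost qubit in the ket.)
|01⟩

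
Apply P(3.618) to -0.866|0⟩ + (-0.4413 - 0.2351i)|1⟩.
-0.866|0⟩ + (0.2843 + 0.4113i)|1⟩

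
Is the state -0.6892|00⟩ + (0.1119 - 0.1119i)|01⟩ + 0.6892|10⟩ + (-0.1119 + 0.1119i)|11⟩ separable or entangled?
Separable

Writing the state as a|00⟩ + b|01⟩ + c|10⟩ + d|11⟩, it is a product state iff ad − bc = 0.
Here (a, b, c, d) = (-0.6892, (0.1119 - 0.1119i), 0.6892, (-0.1119 + 0.1119i)): ad − bc = (-0.6892)(-0.1119 + 0.1119i) − (0.1119 - 0.1119i)(0.6892) = 0, so the state is separable.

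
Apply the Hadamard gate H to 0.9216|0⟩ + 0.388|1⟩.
0.926|0⟩ + 0.3773|1⟩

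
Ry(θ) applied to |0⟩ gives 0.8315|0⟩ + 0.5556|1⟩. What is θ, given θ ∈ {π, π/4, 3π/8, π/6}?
3π/8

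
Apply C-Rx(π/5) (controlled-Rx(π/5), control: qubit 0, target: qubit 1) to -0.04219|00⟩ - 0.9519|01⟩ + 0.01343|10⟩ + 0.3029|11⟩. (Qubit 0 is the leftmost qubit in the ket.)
-0.04219|00⟩ - 0.9519|01⟩ + (0.01277 - 0.0936i)|10⟩ + (0.2881 - 0.00415i)|11⟩

C-Rx(π/5) leaves the control-|0⟩ kets |00⟩, |01⟩ unchanged and applies Rx(π/5) to qubit 1 on the control-|1⟩ pair (|10⟩, |11⟩).
Rx(π/5) = [[cos(θ/2), −i·sin(θ/2)], [−i·sin(θ/2), cos(θ/2)]]; θ = π/5, cos(θ/2) ≈ 0.951057, sin(θ/2) ≈ 0.309017.
With a = amp(|10⟩) = 0.01343 and b = amp(|11⟩) = 0.3029:
new amp(|10⟩) = (0.951057)·a + (-0.309017i)·b = (0.01277 - 0.0936i)
new amp(|11⟩) = (-0.309017i)·a + (0.951057)·b = (0.2881 - 0.00415i)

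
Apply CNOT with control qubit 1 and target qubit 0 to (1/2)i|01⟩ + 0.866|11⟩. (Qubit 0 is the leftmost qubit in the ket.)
0.866|01⟩ + (1/2)i|11⟩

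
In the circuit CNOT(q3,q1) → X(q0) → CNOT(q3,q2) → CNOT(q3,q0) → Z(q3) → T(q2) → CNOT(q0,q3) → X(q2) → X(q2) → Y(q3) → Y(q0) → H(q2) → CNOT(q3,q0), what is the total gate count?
13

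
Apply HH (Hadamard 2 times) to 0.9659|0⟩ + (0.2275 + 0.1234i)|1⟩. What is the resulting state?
0.9659|0⟩ + (0.2275 + 0.1234i)|1⟩

H² = I, so an even number of Hadamards cancels: H^2 = I and the state is unchanged.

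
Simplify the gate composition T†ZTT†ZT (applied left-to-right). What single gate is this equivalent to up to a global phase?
I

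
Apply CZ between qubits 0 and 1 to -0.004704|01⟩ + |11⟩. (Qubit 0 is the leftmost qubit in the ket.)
-0.004704|01⟩ - |11⟩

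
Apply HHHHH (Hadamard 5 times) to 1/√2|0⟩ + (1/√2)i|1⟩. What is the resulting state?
(1/2 + (1/2)i)|0⟩ + (1/2 - (1/2)i)|1⟩

H² = I, so H^5 = H: a single Hadamard. With (a, b) = (1/√2, (1/√2)i), H gives ((a + b)/√2, (a − b)/√2) = ((1/2 + (1/2)i), (1/2 - (1/2)i)).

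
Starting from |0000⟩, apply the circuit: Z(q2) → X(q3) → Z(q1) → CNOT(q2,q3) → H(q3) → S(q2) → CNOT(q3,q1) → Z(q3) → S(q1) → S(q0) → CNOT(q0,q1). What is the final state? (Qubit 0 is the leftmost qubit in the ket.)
1/√2|0000⟩ + (1/√2)i|0101⟩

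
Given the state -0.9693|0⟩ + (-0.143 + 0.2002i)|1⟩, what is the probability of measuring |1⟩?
0.06053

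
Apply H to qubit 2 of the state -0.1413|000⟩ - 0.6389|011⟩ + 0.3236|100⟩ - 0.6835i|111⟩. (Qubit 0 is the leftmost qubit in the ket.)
-0.09991|000⟩ - 0.09991|001⟩ - 0.4518|010⟩ + 0.4518|011⟩ + 0.2288|100⟩ + 0.2288|101⟩ - 0.4833i|110⟩ + 0.4833i|111⟩

H on qubit 2 mixes each pair of kets that differ only in qubit 2: amplitudes (a, b) of (|…0…⟩, |…1…⟩) become ((a + b)/√2, (a − b)/√2). Kets absent from the input have amplitude 0.
(|000⟩, |001⟩): (a, b) = (-0.1413, 0) → (-0.09991, -0.09991)
(|010⟩, |011⟩): (a, b) = (0, -0.6389) → (-0.4518, 0.4518)
(|100⟩, |101⟩): (a, b) = (0.3236, 0) → (0.2288, 0.2288)
(|110⟩, |111⟩): (a, b) = (0, -0.6835i) → (-0.4833i, 0.4833i)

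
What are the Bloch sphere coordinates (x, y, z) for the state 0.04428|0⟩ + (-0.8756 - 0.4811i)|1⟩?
(-0.07754, -0.04261, -0.9962)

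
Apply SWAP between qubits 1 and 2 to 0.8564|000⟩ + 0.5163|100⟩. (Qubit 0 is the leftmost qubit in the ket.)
0.8564|000⟩ + 0.5163|100⟩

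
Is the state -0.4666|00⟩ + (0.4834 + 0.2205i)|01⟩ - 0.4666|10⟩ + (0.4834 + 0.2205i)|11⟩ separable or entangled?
Separable

Writing the state as a|00⟩ + b|01⟩ + c|10⟩ + d|11⟩, it is a product state iff ad − bc = 0.
Here (a, b, c, d) = (-0.4666, (0.4834 + 0.2205i), -0.4666, (0.4834 + 0.2205i)): ad − bc = (-0.4666)(0.4834 + 0.2205i) − (0.4834 + 0.2205i)(-0.4666) = 0, so the state is separable.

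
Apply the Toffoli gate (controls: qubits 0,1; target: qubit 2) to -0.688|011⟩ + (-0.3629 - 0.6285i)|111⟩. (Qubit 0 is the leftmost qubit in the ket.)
-0.688|011⟩ + (-0.3629 - 0.6285i)|110⟩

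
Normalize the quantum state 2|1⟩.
|1⟩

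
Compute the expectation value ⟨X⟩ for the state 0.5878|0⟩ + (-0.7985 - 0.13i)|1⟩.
-0.9387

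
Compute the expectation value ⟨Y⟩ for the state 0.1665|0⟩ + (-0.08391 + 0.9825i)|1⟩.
0.3272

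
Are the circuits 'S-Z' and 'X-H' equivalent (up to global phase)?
No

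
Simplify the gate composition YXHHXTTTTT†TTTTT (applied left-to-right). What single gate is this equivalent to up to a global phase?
Y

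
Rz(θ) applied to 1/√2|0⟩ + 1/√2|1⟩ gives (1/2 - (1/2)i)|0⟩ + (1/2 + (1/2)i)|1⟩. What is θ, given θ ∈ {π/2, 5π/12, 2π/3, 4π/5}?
π/2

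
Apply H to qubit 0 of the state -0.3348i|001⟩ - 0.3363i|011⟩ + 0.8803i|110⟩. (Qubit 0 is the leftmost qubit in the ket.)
-0.2367i|001⟩ + 0.6225i|010⟩ - 0.2378i|011⟩ - 0.2367i|101⟩ - 0.6225i|110⟩ - 0.2378i|111⟩

H on qubit 0 mixes each pair of kets that differ only in qubit 0: amplitudes (a, b) of (|…0…⟩, |…1…⟩) become ((a + b)/√2, (a − b)/√2). Kets absent from the input have amplitude 0.
(|001⟩, |101⟩): (a, b) = (-0.3348i, 0) → (-0.2367i, -0.2367i)
(|010⟩, |110⟩): (a, b) = (0, 0.8803i) → (0.6225i, -0.6225i)
(|011⟩, |111⟩): (a, b) = (-0.3363i, 0) → (-0.2378i, -0.2378i)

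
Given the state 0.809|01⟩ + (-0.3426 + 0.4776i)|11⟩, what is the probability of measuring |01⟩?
0.6545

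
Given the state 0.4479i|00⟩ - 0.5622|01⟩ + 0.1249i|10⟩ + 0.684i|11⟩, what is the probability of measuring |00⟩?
0.2006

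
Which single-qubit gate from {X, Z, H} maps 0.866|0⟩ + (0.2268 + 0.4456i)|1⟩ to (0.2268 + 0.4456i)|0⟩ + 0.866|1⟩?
X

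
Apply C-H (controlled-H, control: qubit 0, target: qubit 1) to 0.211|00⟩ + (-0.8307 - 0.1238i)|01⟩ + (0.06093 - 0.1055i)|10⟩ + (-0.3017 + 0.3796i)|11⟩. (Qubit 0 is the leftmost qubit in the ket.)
0.211|00⟩ + (-0.8307 - 0.1238i)|01⟩ + (-0.1703 + 0.1938i)|10⟩ + (0.2564 - 0.343i)|11⟩

C-H leaves the control-|0⟩ kets |00⟩, |01⟩ unchanged and applies H to qubit 1 on the control-|1⟩ pair (|10⟩, |11⟩).
H = [[1/√2, 1/√2], [1/√2, -1/√2]].
With a = amp(|10⟩) = (0.06093 - 0.1055i) and b = amp(|11⟩) = (-0.3017 + 0.3796i):
new amp(|10⟩) = (1/√2)·a + (1/√2)·b = (-0.1703 + 0.1938i)
new amp(|11⟩) = (1/√2)·a + (-1/√2)·b = (0.2564 - 0.343i)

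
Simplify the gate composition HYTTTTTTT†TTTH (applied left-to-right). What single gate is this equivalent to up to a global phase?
Y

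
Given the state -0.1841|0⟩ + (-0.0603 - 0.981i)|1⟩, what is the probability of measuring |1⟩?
0.966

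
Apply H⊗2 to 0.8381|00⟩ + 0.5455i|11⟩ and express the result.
(0.4191 + 0.2728i)|00⟩ + (0.4191 - 0.2728i)|01⟩ + (0.4191 - 0.2728i)|10⟩ + (0.4191 + 0.2728i)|11⟩

H⊗2 gives amp(|y⟩) = (1/2) Σ_x (−1)^(x·y) amp(|x⟩), where x·y is the number of positions in which both x and y have a 1.
|00⟩: (0.8381 + 0.5455i)/2 = (0.4191 + 0.2728i)
|01⟩: (0.8381 - 0.5455i)/2 = (0.4191 - 0.2728i)
|10⟩: (0.8381 - 0.5455i)/2 = (0.4191 - 0.2728i)
|11⟩: (0.8381 + 0.5455i)/2 = (0.4191 + 0.2728i)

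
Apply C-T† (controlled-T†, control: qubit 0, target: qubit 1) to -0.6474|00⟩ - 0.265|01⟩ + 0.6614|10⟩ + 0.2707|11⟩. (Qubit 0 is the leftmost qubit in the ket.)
-0.6474|00⟩ - 0.265|01⟩ + 0.6614|10⟩ + (0.1914 - 0.1914i)|11⟩

C-T† leaves the control-|0⟩ kets |00⟩, |01⟩ unchanged and applies T† to qubit 1 on the control-|1⟩ pair (|10⟩, |11⟩).
T† = [[1, 0], [0, (1/√2 - (1/√2)i)]].
With a = amp(|10⟩) = 0.6614 and b = amp(|11⟩) = 0.2707:
new amp(|10⟩) = (1)·a = 0.6614
new amp(|11⟩) = (1/√2 - (1/√2)i)·b = (0.1914 - 0.1914i)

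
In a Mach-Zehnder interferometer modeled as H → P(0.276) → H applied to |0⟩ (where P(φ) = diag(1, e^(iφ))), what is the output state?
(0.9811 + 0.1363i)|0⟩ + (0.01892 - 0.1363i)|1⟩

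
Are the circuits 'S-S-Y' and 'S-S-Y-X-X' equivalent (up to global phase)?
Yes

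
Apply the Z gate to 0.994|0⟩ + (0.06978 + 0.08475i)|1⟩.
0.994|0⟩ + (-0.06978 - 0.08475i)|1⟩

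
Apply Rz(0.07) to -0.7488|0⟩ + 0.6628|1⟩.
(-0.7483 + 0.0262i)|0⟩ + (0.6624 + 0.02319i)|1⟩

Rz(0.07) = [[e^(−iθ/2), 0], [0, e^(iθ/2)]] with e^(±iθ/2) = cos(θ/2) ± i·sin(θ/2); θ = 0.07, cos(θ/2) ≈ 0.999388, sin(θ/2) ≈ 0.0349929.
With a = amp(|0⟩) = -0.7488 and b = amp(|1⟩) = 0.6628:
new amp(|0⟩) = (0.999388 - 0.0349929i)·a = (-0.7483 + 0.0262i)
new amp(|1⟩) = (0.999388 + 0.0349929i)·b = (0.6624 + 0.02319i)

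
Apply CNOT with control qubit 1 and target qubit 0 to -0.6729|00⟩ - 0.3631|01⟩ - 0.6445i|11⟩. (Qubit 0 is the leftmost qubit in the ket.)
-0.6729|00⟩ - 0.6445i|01⟩ - 0.3631|11⟩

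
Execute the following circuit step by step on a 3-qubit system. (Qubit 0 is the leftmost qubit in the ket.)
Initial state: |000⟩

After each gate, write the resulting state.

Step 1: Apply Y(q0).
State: i|100⟩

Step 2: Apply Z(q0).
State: -i|100⟩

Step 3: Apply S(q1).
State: -i|100⟩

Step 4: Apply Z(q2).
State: -i|100⟩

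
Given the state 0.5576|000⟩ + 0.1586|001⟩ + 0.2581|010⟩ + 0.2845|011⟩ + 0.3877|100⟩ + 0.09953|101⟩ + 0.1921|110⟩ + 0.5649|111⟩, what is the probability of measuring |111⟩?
0.3191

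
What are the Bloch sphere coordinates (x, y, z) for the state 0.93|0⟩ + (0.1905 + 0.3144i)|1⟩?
(0.3543, 0.5848, 0.7298)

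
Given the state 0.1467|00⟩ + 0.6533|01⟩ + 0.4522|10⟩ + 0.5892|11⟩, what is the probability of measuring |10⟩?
0.2045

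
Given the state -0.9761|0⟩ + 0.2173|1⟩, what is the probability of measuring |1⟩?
0.04722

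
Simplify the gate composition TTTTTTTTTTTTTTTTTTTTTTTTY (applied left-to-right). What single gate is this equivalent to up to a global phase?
Y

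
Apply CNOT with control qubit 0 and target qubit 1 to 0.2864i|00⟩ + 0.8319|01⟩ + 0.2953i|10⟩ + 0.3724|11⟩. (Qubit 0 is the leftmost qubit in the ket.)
0.2864i|00⟩ + 0.8319|01⟩ + 0.3724|10⟩ + 0.2953i|11⟩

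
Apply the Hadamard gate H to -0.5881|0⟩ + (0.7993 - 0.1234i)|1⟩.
(0.1493 - 0.08726i)|0⟩ + (-0.981 + 0.08726i)|1⟩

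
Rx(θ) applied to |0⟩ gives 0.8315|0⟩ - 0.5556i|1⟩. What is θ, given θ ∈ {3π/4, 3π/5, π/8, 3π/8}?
3π/8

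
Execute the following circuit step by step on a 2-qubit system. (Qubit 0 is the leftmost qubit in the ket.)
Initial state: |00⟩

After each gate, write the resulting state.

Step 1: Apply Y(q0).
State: i|10⟩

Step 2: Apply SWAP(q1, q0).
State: i|01⟩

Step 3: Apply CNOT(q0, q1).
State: i|01⟩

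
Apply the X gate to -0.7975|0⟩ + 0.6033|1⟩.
0.6033|0⟩ - 0.7975|1⟩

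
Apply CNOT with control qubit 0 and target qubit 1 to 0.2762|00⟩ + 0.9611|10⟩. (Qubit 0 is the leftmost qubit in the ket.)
0.2762|00⟩ + 0.9611|11⟩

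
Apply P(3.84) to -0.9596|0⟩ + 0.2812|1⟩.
-0.9596|0⟩ + (-0.2154 - 0.1808i)|1⟩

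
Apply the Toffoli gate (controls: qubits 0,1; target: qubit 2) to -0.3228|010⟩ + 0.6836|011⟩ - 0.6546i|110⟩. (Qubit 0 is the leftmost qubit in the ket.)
-0.3228|010⟩ + 0.6836|011⟩ - 0.6546i|111⟩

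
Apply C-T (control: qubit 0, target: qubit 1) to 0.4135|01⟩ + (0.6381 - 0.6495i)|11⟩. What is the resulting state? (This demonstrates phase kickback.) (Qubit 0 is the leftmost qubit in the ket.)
0.4135|01⟩ + (0.9105 - 0.008061i)|11⟩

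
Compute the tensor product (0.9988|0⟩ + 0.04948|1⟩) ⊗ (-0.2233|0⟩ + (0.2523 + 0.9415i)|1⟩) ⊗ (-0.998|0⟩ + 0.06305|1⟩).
0.2226|000⟩ - 0.01406|001⟩ + (-0.2515 - 0.9385i)|010⟩ + (0.01589 + 0.05929i)|011⟩ + 0.01103|100⟩ - 0.0006966|101⟩ + (-0.01246 - 0.04649i)|110⟩ + (0.0007871 + 0.002937i)|111⟩

amp(|b₁b₂…⟩) = product of the factor amplitudes for bits b₁, b₂, …; only kets whose every factor amplitude is nonzero survive.
|000⟩: (0.9988)(-0.2233)(-0.998) = 0.2226
|001⟩: (0.9988)(-0.2233)(0.06305) = -0.01406
|010⟩: (0.9988)(0.2523 + 0.9415i)(-0.998) = (-0.2515 - 0.9385i)
|011⟩: (0.9988)(0.2523 + 0.9415i)(0.06305) = (0.01589 + 0.05929i)
|100⟩: (0.04948)(-0.2233)(-0.998) = 0.01103
|101⟩: (0.04948)(-0.2233)(0.06305) = -0.0006966
|110⟩: (0.04948)(0.2523 + 0.9415i)(-0.998) = (-0.01246 - 0.04649i)
|111⟩: (0.04948)(0.2523 + 0.9415i)(0.06305) = (0.0007871 + 0.002937i)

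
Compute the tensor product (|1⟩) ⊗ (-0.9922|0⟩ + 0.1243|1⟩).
-0.9922|10⟩ + 0.1243|11⟩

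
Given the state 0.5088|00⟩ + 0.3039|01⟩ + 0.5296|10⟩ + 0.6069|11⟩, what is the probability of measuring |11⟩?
0.3683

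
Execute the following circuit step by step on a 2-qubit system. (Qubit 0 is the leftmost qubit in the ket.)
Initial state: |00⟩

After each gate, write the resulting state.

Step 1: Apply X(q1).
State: |01⟩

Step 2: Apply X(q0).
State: |11⟩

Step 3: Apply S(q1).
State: i|11⟩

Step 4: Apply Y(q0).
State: |01⟩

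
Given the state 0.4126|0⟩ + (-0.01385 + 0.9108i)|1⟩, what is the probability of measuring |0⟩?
0.1702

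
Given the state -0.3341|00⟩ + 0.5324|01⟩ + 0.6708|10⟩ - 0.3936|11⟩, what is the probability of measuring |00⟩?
0.1116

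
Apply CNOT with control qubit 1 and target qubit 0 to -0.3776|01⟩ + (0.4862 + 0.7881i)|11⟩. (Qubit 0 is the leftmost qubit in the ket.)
(0.4862 + 0.7881i)|01⟩ - 0.3776|11⟩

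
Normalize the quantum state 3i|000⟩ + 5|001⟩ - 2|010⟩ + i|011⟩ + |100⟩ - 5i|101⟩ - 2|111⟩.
0.3612i|000⟩ + 0.6019|001⟩ - 0.2408|010⟩ + 0.1204i|011⟩ + 0.1204|100⟩ - 0.6019i|101⟩ - 0.2408|111⟩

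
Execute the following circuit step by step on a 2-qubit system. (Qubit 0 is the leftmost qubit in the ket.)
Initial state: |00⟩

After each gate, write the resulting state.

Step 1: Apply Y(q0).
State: i|10⟩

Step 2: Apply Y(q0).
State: |00⟩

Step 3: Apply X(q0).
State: |10⟩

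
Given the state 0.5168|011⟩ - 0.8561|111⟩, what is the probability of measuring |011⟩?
0.2671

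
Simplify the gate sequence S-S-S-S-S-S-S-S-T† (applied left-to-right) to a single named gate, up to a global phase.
T†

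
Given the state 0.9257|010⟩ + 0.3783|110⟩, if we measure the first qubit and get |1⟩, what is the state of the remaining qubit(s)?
|10⟩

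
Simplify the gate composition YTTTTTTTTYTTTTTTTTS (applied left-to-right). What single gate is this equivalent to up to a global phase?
S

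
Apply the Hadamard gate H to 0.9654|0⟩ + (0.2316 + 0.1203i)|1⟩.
(0.8464 + 0.08506i)|0⟩ + (0.5189 - 0.08506i)|1⟩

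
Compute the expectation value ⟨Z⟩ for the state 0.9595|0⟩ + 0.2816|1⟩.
0.8413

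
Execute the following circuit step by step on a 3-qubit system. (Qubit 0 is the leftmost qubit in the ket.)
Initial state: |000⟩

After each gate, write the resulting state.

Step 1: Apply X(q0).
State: |100⟩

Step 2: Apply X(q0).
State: |000⟩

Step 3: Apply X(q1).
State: |010⟩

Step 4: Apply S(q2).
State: |010⟩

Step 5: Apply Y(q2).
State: i|011⟩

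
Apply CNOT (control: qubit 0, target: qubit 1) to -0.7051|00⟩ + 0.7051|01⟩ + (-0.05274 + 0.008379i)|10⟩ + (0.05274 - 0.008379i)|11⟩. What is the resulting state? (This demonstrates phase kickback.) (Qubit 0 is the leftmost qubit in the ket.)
-0.7051|00⟩ + 0.7051|01⟩ + (0.05274 - 0.008379i)|10⟩ + (-0.05274 + 0.008379i)|11⟩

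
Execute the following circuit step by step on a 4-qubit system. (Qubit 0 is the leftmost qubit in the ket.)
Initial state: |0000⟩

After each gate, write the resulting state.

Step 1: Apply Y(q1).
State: i|0100⟩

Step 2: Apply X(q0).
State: i|1100⟩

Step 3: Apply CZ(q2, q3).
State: i|1100⟩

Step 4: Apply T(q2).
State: i|1100⟩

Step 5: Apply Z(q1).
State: -i|1100⟩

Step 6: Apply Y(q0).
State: -|0100⟩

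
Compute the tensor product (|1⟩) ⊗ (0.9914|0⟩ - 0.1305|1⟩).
0.9914|10⟩ - 0.1305|11⟩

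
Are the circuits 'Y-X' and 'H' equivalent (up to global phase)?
No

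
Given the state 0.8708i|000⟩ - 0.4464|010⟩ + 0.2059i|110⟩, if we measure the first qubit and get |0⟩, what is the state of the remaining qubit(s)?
0.8899i|00⟩ - 0.4562|10⟩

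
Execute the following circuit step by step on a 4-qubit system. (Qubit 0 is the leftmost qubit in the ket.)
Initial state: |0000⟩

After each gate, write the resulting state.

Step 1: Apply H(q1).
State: 1/√2|0000⟩ + 1/√2|0100⟩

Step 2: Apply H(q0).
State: 1/2|0000⟩ + 1/2|0100⟩ + 1/2|1000⟩ + 1/2|1100⟩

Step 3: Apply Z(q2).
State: 1/2|0000⟩ + 1/2|0100⟩ + 1/2|1000⟩ + 1/2|1100⟩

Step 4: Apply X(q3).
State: 1/2|0001⟩ + 1/2|0101⟩ + 1/2|1001⟩ + 1/2|1101⟩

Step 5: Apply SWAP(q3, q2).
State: 1/2|0010⟩ + 1/2|0110⟩ + 1/2|1010⟩ + 1/2|1110⟩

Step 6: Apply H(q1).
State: 1/√2|0010⟩ + 1/√2|1010⟩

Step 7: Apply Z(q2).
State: -1/√2|0010⟩ - 1/√2|1010⟩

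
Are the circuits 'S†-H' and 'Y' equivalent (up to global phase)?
No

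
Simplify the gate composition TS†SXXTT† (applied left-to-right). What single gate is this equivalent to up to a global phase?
T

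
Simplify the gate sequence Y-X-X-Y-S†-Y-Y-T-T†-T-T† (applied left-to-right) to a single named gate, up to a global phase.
S†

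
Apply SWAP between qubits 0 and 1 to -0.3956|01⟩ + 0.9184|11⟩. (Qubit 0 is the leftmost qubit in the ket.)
-0.3956|10⟩ + 0.9184|11⟩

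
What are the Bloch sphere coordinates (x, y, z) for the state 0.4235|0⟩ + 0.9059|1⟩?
(0.7673, 0, -0.6413)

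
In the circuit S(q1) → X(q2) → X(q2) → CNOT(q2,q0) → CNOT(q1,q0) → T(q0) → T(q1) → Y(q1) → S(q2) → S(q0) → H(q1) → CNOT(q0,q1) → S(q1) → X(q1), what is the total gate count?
14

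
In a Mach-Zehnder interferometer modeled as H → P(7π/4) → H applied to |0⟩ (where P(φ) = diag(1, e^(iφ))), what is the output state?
(0.8536 - (1/√8)i)|0⟩ + (0.1464 + (1/√8)i)|1⟩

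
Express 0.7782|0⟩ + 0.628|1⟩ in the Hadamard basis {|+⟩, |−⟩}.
0.9943|+⟩ + 0.1062|−⟩

With |ψ⟩ = α|0⟩ + β|1⟩, the Hadamard-basis coefficients are ⟨+|ψ⟩ = (α + β)/√2 and ⟨−|ψ⟩ = (α − β)/√2.
Here α = 0.7782, β = 0.628: (α + β)/√2 = 0.9943, (α − β)/√2 = 0.1062.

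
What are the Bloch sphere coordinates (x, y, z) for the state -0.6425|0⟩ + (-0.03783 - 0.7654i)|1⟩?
(0.04861, 0.9835, -0.1745)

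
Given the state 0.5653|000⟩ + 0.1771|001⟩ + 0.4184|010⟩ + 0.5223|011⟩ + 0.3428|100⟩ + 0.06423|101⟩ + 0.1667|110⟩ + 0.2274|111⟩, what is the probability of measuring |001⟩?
0.03136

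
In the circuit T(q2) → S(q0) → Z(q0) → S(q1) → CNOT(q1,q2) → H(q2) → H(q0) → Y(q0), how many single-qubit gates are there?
7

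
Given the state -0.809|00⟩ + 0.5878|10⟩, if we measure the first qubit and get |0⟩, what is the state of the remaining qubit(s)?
-|0⟩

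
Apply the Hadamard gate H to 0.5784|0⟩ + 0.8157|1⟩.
0.9858|0⟩ - 0.1678|1⟩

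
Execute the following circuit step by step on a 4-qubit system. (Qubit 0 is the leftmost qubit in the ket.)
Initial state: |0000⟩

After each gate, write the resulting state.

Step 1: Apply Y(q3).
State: i|0001⟩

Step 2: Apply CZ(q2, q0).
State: i|0001⟩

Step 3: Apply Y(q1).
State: -|0101⟩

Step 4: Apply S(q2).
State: -|0101⟩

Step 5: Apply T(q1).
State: (-1/√2 - (1/√2)i)|0101⟩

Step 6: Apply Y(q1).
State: (-1/√2 + (1/√2)i)|0001⟩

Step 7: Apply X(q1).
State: (-1/√2 + (1/√2)i)|0101⟩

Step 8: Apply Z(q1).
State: (1/√2 - (1/√2)i)|0101⟩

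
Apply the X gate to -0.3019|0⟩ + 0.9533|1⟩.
0.9533|0⟩ - 0.3019|1⟩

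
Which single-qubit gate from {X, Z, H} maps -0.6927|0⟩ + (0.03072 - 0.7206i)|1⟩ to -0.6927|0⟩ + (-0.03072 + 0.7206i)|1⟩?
Z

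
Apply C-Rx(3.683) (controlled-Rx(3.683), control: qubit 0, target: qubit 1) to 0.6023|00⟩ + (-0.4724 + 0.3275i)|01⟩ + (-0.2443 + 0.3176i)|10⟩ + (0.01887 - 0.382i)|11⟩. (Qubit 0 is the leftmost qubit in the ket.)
0.6023|00⟩ + (-0.4724 + 0.3275i)|01⟩ + (-0.3028 - 0.1031i)|10⟩ + (0.301 + 0.3376i)|11⟩

C-Rx(3.683) leaves the control-|0⟩ kets |00⟩, |01⟩ unchanged and applies Rx(3.683) to qubit 1 on the control-|1⟩ pair (|10⟩, |11⟩).
Rx(3.683) = [[cos(θ/2), −i·sin(θ/2)], [−i·sin(θ/2), cos(θ/2)]]; θ = 3.683, cos(θ/2) ≈ -0.26741, sin(θ/2) ≈ 0.963583.
With a = amp(|10⟩) = (-0.2443 + 0.3176i) and b = amp(|11⟩) = (0.01887 - 0.382i):
new amp(|10⟩) = (-0.26741)·a + (-0.963583i)·b = (-0.3028 - 0.1031i)
new amp(|11⟩) = (-0.963583i)·a + (-0.26741)·b = (0.301 + 0.3376i)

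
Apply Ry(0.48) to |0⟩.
0.9713|0⟩ + 0.2377|1⟩

Ry(0.48) = [[cos(θ/2), −sin(θ/2)], [sin(θ/2), cos(θ/2)]]; θ = 0.48, cos(θ/2) ≈ 0.971338, sin(θ/2) ≈ 0.237703.
With a = amp(|0⟩) = 1 and b = amp(|1⟩) = 0:
new amp(|0⟩) = (0.971338)·a + (-0.237703)·b = 0.9713
new amp(|1⟩) = (0.237703)·a + (0.971338)·b = 0.2377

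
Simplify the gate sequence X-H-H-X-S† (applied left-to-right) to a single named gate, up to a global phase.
S†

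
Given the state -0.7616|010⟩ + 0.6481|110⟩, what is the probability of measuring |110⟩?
0.42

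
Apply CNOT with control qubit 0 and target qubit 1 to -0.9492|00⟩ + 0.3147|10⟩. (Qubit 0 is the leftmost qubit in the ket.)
-0.9492|00⟩ + 0.3147|11⟩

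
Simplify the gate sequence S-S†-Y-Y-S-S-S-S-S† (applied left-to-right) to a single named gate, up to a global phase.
S†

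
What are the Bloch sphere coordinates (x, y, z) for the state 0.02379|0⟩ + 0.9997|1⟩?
(0.04757, 0, -0.9988)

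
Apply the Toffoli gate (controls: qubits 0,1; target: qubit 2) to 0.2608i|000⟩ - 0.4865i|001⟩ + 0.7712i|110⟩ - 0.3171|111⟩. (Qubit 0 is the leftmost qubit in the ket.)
0.2608i|000⟩ - 0.4865i|001⟩ - 0.3171|110⟩ + 0.7712i|111⟩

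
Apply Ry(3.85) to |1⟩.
-0.9379|0⟩ - 0.3468|1⟩

Ry(3.85) = [[cos(θ/2), −sin(θ/2)], [sin(θ/2), cos(θ/2)]]; θ = 3.85, cos(θ/2) ≈ -0.346844, sin(θ/2) ≈ 0.937923.
With a = amp(|0⟩) = 0 and b = amp(|1⟩) = 1:
new amp(|0⟩) = (-0.346844)·a + (-0.937923)·b = -0.9379
new amp(|1⟩) = (0.937923)·a + (-0.346844)·b = -0.3468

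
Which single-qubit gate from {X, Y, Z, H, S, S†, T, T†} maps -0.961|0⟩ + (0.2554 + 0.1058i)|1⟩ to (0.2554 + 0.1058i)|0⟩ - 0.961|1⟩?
X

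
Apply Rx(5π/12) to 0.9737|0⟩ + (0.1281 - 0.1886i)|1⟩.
(0.6577 - 0.07798i)|0⟩ + (0.1016 - 0.7424i)|1⟩

Rx(5π/12) = [[cos(θ/2), −i·sin(θ/2)], [−i·sin(θ/2), cos(θ/2)]]; θ = 5π/12, cos(θ/2) ≈ 0.793353, sin(θ/2) ≈ 0.608761.
With a = amp(|0⟩) = 0.9737 and b = amp(|1⟩) = (0.1281 - 0.1886i):
new amp(|0⟩) = (0.793353)·a + (-0.608761i)·b = (0.6577 - 0.07798i)
new amp(|1⟩) = (-0.608761i)·a + (0.793353)·b = (0.1016 - 0.7424i)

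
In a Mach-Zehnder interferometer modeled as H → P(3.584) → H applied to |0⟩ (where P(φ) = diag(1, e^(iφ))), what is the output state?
(0.04814 - 0.2141i)|0⟩ + (0.9519 + 0.2141i)|1⟩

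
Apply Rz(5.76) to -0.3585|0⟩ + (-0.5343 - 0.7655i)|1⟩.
(0.3463 + 0.09272i)|0⟩ + (0.7141 + 0.6013i)|1⟩

Rz(5.76) = [[e^(−iθ/2), 0], [0, e^(iθ/2)]] with e^(±iθ/2) = cos(θ/2) ± i·sin(θ/2); θ = 5.76, cos(θ/2) ≈ -0.965979, sin(θ/2) ≈ 0.258619.
With a = amp(|0⟩) = -0.3585 and b = amp(|1⟩) = (-0.5343 - 0.7655i):
new amp(|0⟩) = (-0.965979 - 0.258619i)·a = (0.3463 + 0.09272i)
new amp(|1⟩) = (-0.965979 + 0.258619i)·b = (0.7141 + 0.6013i)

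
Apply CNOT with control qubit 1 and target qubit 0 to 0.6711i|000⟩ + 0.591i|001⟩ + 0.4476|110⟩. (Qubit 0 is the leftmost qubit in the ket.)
0.6711i|000⟩ + 0.591i|001⟩ + 0.4476|010⟩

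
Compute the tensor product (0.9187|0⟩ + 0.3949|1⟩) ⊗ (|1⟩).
0.9187|01⟩ + 0.3949|11⟩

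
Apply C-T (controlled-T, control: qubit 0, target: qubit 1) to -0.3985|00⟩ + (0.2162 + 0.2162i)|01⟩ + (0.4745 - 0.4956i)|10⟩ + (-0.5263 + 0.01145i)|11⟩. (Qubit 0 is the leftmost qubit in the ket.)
-0.3985|00⟩ + (0.2162 + 0.2162i)|01⟩ + (0.4745 - 0.4956i)|10⟩ + (-0.3802 - 0.3641i)|11⟩

C-T leaves the control-|0⟩ kets |00⟩, |01⟩ unchanged and applies T to qubit 1 on the control-|1⟩ pair (|10⟩, |11⟩).
T = [[1, 0], [0, (1/√2 + (1/√2)i)]].
With a = amp(|10⟩) = (0.4745 - 0.4956i) and b = amp(|11⟩) = (-0.5263 + 0.01145i):
new amp(|10⟩) = (1)·a = (0.4745 - 0.4956i)
new amp(|11⟩) = (1/√2 + (1/√2)i)·b = (-0.3802 - 0.3641i)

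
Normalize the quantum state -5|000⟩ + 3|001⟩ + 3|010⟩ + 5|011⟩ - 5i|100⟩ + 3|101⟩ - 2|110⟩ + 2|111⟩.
-0.4767|000⟩ + 0.286|001⟩ + 0.286|010⟩ + 0.4767|011⟩ - 0.4767i|100⟩ + 0.286|101⟩ - 0.1907|110⟩ + 0.1907|111⟩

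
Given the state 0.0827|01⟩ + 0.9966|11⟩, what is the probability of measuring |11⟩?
0.9932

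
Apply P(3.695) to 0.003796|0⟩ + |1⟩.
0.003796|0⟩ + (-0.8507 - 0.5256i)|1⟩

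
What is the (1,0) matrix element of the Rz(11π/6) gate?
0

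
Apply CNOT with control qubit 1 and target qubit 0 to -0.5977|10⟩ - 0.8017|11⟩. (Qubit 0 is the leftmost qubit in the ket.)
-0.8017|01⟩ - 0.5977|10⟩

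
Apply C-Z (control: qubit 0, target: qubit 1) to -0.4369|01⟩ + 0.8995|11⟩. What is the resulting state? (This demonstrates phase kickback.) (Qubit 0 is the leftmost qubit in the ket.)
-0.4369|01⟩ - 0.8995|11⟩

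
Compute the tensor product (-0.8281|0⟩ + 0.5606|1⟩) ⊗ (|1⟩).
-0.8281|01⟩ + 0.5606|11⟩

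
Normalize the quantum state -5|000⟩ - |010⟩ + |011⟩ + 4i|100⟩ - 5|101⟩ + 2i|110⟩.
-0.5893|000⟩ - 0.1179|010⟩ + 0.1179|011⟩ + 0.4714i|100⟩ - 0.5893|101⟩ + 0.2357i|110⟩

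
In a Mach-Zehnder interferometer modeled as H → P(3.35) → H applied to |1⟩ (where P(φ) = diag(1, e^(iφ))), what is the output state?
(0.9892 + 0.1035i)|0⟩ + (0.01082 - 0.1035i)|1⟩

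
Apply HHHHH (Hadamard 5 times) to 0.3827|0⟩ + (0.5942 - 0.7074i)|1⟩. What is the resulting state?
(0.6908 - 0.5002i)|0⟩ + (-0.1496 + 0.5002i)|1⟩

H² = I, so H^5 = H: a single Hadamard. With (a, b) = (0.3827, (0.5942 - 0.7074i)), H gives ((a + b)/√2, (a − b)/√2) = ((0.6908 - 0.5002i), (-0.1496 + 0.5002i)).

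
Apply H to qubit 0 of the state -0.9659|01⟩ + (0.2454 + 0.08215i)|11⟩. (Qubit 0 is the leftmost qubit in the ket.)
(-0.5095 + 0.05809i)|01⟩ + (-0.8565 - 0.05809i)|11⟩

H on qubit 0 mixes each pair of kets that differ only in qubit 0: amplitudes (a, b) of (|…0…⟩, |…1…⟩) become ((a + b)/√2, (a − b)/√2). Kets absent from the input have amplitude 0.
(|01⟩, |11⟩): (a, b) = (-0.9659, (0.2454 + 0.08215i)) → ((-0.5095 + 0.05809i), (-0.8565 - 0.05809i))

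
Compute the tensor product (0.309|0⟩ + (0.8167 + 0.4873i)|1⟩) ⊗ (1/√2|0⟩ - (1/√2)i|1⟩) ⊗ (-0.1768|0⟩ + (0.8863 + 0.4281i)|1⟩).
-0.03863|000⟩ + (0.1937 + 0.09354i)|001⟩ + 0.03863i|010⟩ + (0.09354 - 0.1937i)|011⟩ + (-0.1021 - 0.06092i)|100⟩ + (0.3643 + 0.5526i)|101⟩ + (-0.06092 + 0.1021i)|110⟩ + (0.5526 - 0.3643i)|111⟩

amp(|b₁b₂…⟩) = product of the factor amplitudes for bits b₁, b₂, …; only kets whose every factor amplitude is nonzero survive.
|000⟩: (0.309)(1/√2)(-0.1768) = -0.03863
|001⟩: (0.309)(1/√2)(0.8863 + 0.4281i) = (0.1937 + 0.09354i)
|010⟩: (0.309)(-(1/√2)i)(-0.1768) = 0.03863i
|011⟩: (0.309)(-(1/√2)i)(0.8863 + 0.4281i) = (0.09354 - 0.1937i)
|100⟩: (0.8167 + 0.4873i)(1/√2)(-0.1768) = (-0.1021 - 0.06092i)
|101⟩: (0.8167 + 0.4873i)(1/√2)(0.8863 + 0.4281i) = (0.3643 + 0.5526i)
|110⟩: (0.8167 + 0.4873i)(-(1/√2)i)(-0.1768) = (-0.06092 + 0.1021i)
|111⟩: (0.8167 + 0.4873i)(-(1/√2)i)(0.8863 + 0.4281i) = (0.5526 - 0.3643i)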